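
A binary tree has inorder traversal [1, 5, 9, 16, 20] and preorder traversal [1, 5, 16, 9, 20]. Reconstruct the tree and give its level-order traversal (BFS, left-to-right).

Inorder:  [1, 5, 9, 16, 20]
Preorder: [1, 5, 16, 9, 20]
Algorithm: preorder visits root first, so consume preorder in order;
for each root, split the current inorder slice at that value into
left-subtree inorder and right-subtree inorder, then recurse.
Recursive splits:
  root=1; inorder splits into left=[], right=[5, 9, 16, 20]
  root=5; inorder splits into left=[], right=[9, 16, 20]
  root=16; inorder splits into left=[9], right=[20]
  root=9; inorder splits into left=[], right=[]
  root=20; inorder splits into left=[], right=[]
Reconstructed level-order: [1, 5, 16, 9, 20]


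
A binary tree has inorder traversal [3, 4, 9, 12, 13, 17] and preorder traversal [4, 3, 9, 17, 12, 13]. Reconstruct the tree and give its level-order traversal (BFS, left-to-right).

Inorder:  [3, 4, 9, 12, 13, 17]
Preorder: [4, 3, 9, 17, 12, 13]
Algorithm: preorder visits root first, so consume preorder in order;
for each root, split the current inorder slice at that value into
left-subtree inorder and right-subtree inorder, then recurse.
Recursive splits:
  root=4; inorder splits into left=[3], right=[9, 12, 13, 17]
  root=3; inorder splits into left=[], right=[]
  root=9; inorder splits into left=[], right=[12, 13, 17]
  root=17; inorder splits into left=[12, 13], right=[]
  root=12; inorder splits into left=[], right=[13]
  root=13; inorder splits into left=[], right=[]
Reconstructed level-order: [4, 3, 9, 17, 12, 13]


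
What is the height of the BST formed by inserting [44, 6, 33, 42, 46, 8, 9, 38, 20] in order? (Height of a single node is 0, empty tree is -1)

Insertion order: [44, 6, 33, 42, 46, 8, 9, 38, 20]
Tree (level-order array): [44, 6, 46, None, 33, None, None, 8, 42, None, 9, 38, None, None, 20]
Compute height bottom-up (empty subtree = -1):
  height(20) = 1 + max(-1, -1) = 0
  height(9) = 1 + max(-1, 0) = 1
  height(8) = 1 + max(-1, 1) = 2
  height(38) = 1 + max(-1, -1) = 0
  height(42) = 1 + max(0, -1) = 1
  height(33) = 1 + max(2, 1) = 3
  height(6) = 1 + max(-1, 3) = 4
  height(46) = 1 + max(-1, -1) = 0
  height(44) = 1 + max(4, 0) = 5
Height = 5


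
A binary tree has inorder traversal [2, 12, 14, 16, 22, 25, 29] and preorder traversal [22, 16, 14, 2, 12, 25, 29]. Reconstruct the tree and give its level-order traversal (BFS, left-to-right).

Inorder:  [2, 12, 14, 16, 22, 25, 29]
Preorder: [22, 16, 14, 2, 12, 25, 29]
Algorithm: preorder visits root first, so consume preorder in order;
for each root, split the current inorder slice at that value into
left-subtree inorder and right-subtree inorder, then recurse.
Recursive splits:
  root=22; inorder splits into left=[2, 12, 14, 16], right=[25, 29]
  root=16; inorder splits into left=[2, 12, 14], right=[]
  root=14; inorder splits into left=[2, 12], right=[]
  root=2; inorder splits into left=[], right=[12]
  root=12; inorder splits into left=[], right=[]
  root=25; inorder splits into left=[], right=[29]
  root=29; inorder splits into left=[], right=[]
Reconstructed level-order: [22, 16, 25, 14, 29, 2, 12]


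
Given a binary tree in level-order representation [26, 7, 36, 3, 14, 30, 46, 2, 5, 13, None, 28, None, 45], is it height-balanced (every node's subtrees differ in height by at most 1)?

Tree (level-order array): [26, 7, 36, 3, 14, 30, 46, 2, 5, 13, None, 28, None, 45]
Definition: a tree is height-balanced if, at every node, |h(left) - h(right)| <= 1 (empty subtree has height -1).
Bottom-up per-node check:
  node 2: h_left=-1, h_right=-1, diff=0 [OK], height=0
  node 5: h_left=-1, h_right=-1, diff=0 [OK], height=0
  node 3: h_left=0, h_right=0, diff=0 [OK], height=1
  node 13: h_left=-1, h_right=-1, diff=0 [OK], height=0
  node 14: h_left=0, h_right=-1, diff=1 [OK], height=1
  node 7: h_left=1, h_right=1, diff=0 [OK], height=2
  node 28: h_left=-1, h_right=-1, diff=0 [OK], height=0
  node 30: h_left=0, h_right=-1, diff=1 [OK], height=1
  node 45: h_left=-1, h_right=-1, diff=0 [OK], height=0
  node 46: h_left=0, h_right=-1, diff=1 [OK], height=1
  node 36: h_left=1, h_right=1, diff=0 [OK], height=2
  node 26: h_left=2, h_right=2, diff=0 [OK], height=3
All nodes satisfy the balance condition.
Result: Balanced


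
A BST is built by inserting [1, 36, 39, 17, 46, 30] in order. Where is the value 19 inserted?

Starting tree (level order): [1, None, 36, 17, 39, None, 30, None, 46]
Insertion path: 1 -> 36 -> 17 -> 30
Result: insert 19 as left child of 30
Final tree (level order): [1, None, 36, 17, 39, None, 30, None, 46, 19]


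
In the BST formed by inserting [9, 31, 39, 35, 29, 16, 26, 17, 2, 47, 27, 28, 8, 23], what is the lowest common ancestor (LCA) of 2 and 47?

Tree insertion order: [9, 31, 39, 35, 29, 16, 26, 17, 2, 47, 27, 28, 8, 23]
Tree (level-order array): [9, 2, 31, None, 8, 29, 39, None, None, 16, None, 35, 47, None, 26, None, None, None, None, 17, 27, None, 23, None, 28]
In a BST, the LCA of p=2, q=47 is the first node v on the
root-to-leaf path with p <= v <= q (go left if both < v, right if both > v).
Walk from root:
  at 9: 2 <= 9 <= 47, this is the LCA
LCA = 9


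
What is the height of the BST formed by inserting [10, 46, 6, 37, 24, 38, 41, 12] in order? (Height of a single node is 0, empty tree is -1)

Insertion order: [10, 46, 6, 37, 24, 38, 41, 12]
Tree (level-order array): [10, 6, 46, None, None, 37, None, 24, 38, 12, None, None, 41]
Compute height bottom-up (empty subtree = -1):
  height(6) = 1 + max(-1, -1) = 0
  height(12) = 1 + max(-1, -1) = 0
  height(24) = 1 + max(0, -1) = 1
  height(41) = 1 + max(-1, -1) = 0
  height(38) = 1 + max(-1, 0) = 1
  height(37) = 1 + max(1, 1) = 2
  height(46) = 1 + max(2, -1) = 3
  height(10) = 1 + max(0, 3) = 4
Height = 4


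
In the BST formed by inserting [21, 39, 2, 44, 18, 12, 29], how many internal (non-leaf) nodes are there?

Tree built from: [21, 39, 2, 44, 18, 12, 29]
Tree (level-order array): [21, 2, 39, None, 18, 29, 44, 12]
Rule: An internal node has at least one child.
Per-node child counts:
  node 21: 2 child(ren)
  node 2: 1 child(ren)
  node 18: 1 child(ren)
  node 12: 0 child(ren)
  node 39: 2 child(ren)
  node 29: 0 child(ren)
  node 44: 0 child(ren)
Matching nodes: [21, 2, 18, 39]
Count of internal (non-leaf) nodes: 4


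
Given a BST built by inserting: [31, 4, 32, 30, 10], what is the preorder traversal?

Tree insertion order: [31, 4, 32, 30, 10]
Tree (level-order array): [31, 4, 32, None, 30, None, None, 10]
Preorder traversal: [31, 4, 30, 10, 32]


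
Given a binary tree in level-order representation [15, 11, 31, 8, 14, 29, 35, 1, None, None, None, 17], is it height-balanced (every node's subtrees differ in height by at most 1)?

Tree (level-order array): [15, 11, 31, 8, 14, 29, 35, 1, None, None, None, 17]
Definition: a tree is height-balanced if, at every node, |h(left) - h(right)| <= 1 (empty subtree has height -1).
Bottom-up per-node check:
  node 1: h_left=-1, h_right=-1, diff=0 [OK], height=0
  node 8: h_left=0, h_right=-1, diff=1 [OK], height=1
  node 14: h_left=-1, h_right=-1, diff=0 [OK], height=0
  node 11: h_left=1, h_right=0, diff=1 [OK], height=2
  node 17: h_left=-1, h_right=-1, diff=0 [OK], height=0
  node 29: h_left=0, h_right=-1, diff=1 [OK], height=1
  node 35: h_left=-1, h_right=-1, diff=0 [OK], height=0
  node 31: h_left=1, h_right=0, diff=1 [OK], height=2
  node 15: h_left=2, h_right=2, diff=0 [OK], height=3
All nodes satisfy the balance condition.
Result: Balanced


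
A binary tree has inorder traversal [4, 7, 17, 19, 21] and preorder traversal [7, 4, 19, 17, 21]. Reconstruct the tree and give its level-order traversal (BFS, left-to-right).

Inorder:  [4, 7, 17, 19, 21]
Preorder: [7, 4, 19, 17, 21]
Algorithm: preorder visits root first, so consume preorder in order;
for each root, split the current inorder slice at that value into
left-subtree inorder and right-subtree inorder, then recurse.
Recursive splits:
  root=7; inorder splits into left=[4], right=[17, 19, 21]
  root=4; inorder splits into left=[], right=[]
  root=19; inorder splits into left=[17], right=[21]
  root=17; inorder splits into left=[], right=[]
  root=21; inorder splits into left=[], right=[]
Reconstructed level-order: [7, 4, 19, 17, 21]


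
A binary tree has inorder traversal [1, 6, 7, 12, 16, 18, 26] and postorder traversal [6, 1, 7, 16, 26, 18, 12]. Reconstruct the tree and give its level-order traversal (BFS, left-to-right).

Inorder:   [1, 6, 7, 12, 16, 18, 26]
Postorder: [6, 1, 7, 16, 26, 18, 12]
Algorithm: postorder visits root last, so walk postorder right-to-left;
each value is the root of the current inorder slice — split it at that
value, recurse on the right subtree first, then the left.
Recursive splits:
  root=12; inorder splits into left=[1, 6, 7], right=[16, 18, 26]
  root=18; inorder splits into left=[16], right=[26]
  root=26; inorder splits into left=[], right=[]
  root=16; inorder splits into left=[], right=[]
  root=7; inorder splits into left=[1, 6], right=[]
  root=1; inorder splits into left=[], right=[6]
  root=6; inorder splits into left=[], right=[]
Reconstructed level-order: [12, 7, 18, 1, 16, 26, 6]


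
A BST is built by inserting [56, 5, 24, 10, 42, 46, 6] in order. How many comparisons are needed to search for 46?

Search path for 46: 56 -> 5 -> 24 -> 42 -> 46
Found: True
Comparisons: 5


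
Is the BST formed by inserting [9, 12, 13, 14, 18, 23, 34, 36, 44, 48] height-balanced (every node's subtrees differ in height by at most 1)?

Tree (level-order array): [9, None, 12, None, 13, None, 14, None, 18, None, 23, None, 34, None, 36, None, 44, None, 48]
Definition: a tree is height-balanced if, at every node, |h(left) - h(right)| <= 1 (empty subtree has height -1).
Bottom-up per-node check:
  node 48: h_left=-1, h_right=-1, diff=0 [OK], height=0
  node 44: h_left=-1, h_right=0, diff=1 [OK], height=1
  node 36: h_left=-1, h_right=1, diff=2 [FAIL (|-1-1|=2 > 1)], height=2
  node 34: h_left=-1, h_right=2, diff=3 [FAIL (|-1-2|=3 > 1)], height=3
  node 23: h_left=-1, h_right=3, diff=4 [FAIL (|-1-3|=4 > 1)], height=4
  node 18: h_left=-1, h_right=4, diff=5 [FAIL (|-1-4|=5 > 1)], height=5
  node 14: h_left=-1, h_right=5, diff=6 [FAIL (|-1-5|=6 > 1)], height=6
  node 13: h_left=-1, h_right=6, diff=7 [FAIL (|-1-6|=7 > 1)], height=7
  node 12: h_left=-1, h_right=7, diff=8 [FAIL (|-1-7|=8 > 1)], height=8
  node 9: h_left=-1, h_right=8, diff=9 [FAIL (|-1-8|=9 > 1)], height=9
Node 36 violates the condition: |-1 - 1| = 2 > 1.
Result: Not balanced


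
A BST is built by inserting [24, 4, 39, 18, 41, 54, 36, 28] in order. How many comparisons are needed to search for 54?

Search path for 54: 24 -> 39 -> 41 -> 54
Found: True
Comparisons: 4


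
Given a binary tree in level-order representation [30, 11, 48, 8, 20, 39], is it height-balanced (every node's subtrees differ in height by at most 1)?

Tree (level-order array): [30, 11, 48, 8, 20, 39]
Definition: a tree is height-balanced if, at every node, |h(left) - h(right)| <= 1 (empty subtree has height -1).
Bottom-up per-node check:
  node 8: h_left=-1, h_right=-1, diff=0 [OK], height=0
  node 20: h_left=-1, h_right=-1, diff=0 [OK], height=0
  node 11: h_left=0, h_right=0, diff=0 [OK], height=1
  node 39: h_left=-1, h_right=-1, diff=0 [OK], height=0
  node 48: h_left=0, h_right=-1, diff=1 [OK], height=1
  node 30: h_left=1, h_right=1, diff=0 [OK], height=2
All nodes satisfy the balance condition.
Result: Balanced


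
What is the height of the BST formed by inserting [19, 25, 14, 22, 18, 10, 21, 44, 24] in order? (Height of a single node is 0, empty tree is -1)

Insertion order: [19, 25, 14, 22, 18, 10, 21, 44, 24]
Tree (level-order array): [19, 14, 25, 10, 18, 22, 44, None, None, None, None, 21, 24]
Compute height bottom-up (empty subtree = -1):
  height(10) = 1 + max(-1, -1) = 0
  height(18) = 1 + max(-1, -1) = 0
  height(14) = 1 + max(0, 0) = 1
  height(21) = 1 + max(-1, -1) = 0
  height(24) = 1 + max(-1, -1) = 0
  height(22) = 1 + max(0, 0) = 1
  height(44) = 1 + max(-1, -1) = 0
  height(25) = 1 + max(1, 0) = 2
  height(19) = 1 + max(1, 2) = 3
Height = 3


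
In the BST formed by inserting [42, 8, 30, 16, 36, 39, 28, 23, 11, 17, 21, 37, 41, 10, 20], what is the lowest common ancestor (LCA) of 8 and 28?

Tree insertion order: [42, 8, 30, 16, 36, 39, 28, 23, 11, 17, 21, 37, 41, 10, 20]
Tree (level-order array): [42, 8, None, None, 30, 16, 36, 11, 28, None, 39, 10, None, 23, None, 37, 41, None, None, 17, None, None, None, None, None, None, 21, 20]
In a BST, the LCA of p=8, q=28 is the first node v on the
root-to-leaf path with p <= v <= q (go left if both < v, right if both > v).
Walk from root:
  at 42: both 8 and 28 < 42, go left
  at 8: 8 <= 8 <= 28, this is the LCA
LCA = 8


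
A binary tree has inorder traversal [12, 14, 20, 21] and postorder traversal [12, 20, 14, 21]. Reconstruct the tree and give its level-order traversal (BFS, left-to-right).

Inorder:   [12, 14, 20, 21]
Postorder: [12, 20, 14, 21]
Algorithm: postorder visits root last, so walk postorder right-to-left;
each value is the root of the current inorder slice — split it at that
value, recurse on the right subtree first, then the left.
Recursive splits:
  root=21; inorder splits into left=[12, 14, 20], right=[]
  root=14; inorder splits into left=[12], right=[20]
  root=20; inorder splits into left=[], right=[]
  root=12; inorder splits into left=[], right=[]
Reconstructed level-order: [21, 14, 12, 20]


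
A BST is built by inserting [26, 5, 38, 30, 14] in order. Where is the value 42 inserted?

Starting tree (level order): [26, 5, 38, None, 14, 30]
Insertion path: 26 -> 38
Result: insert 42 as right child of 38
Final tree (level order): [26, 5, 38, None, 14, 30, 42]


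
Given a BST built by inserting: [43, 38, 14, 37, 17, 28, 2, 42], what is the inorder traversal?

Tree insertion order: [43, 38, 14, 37, 17, 28, 2, 42]
Tree (level-order array): [43, 38, None, 14, 42, 2, 37, None, None, None, None, 17, None, None, 28]
Inorder traversal: [2, 14, 17, 28, 37, 38, 42, 43]


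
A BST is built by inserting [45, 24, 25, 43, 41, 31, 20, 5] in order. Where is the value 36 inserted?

Starting tree (level order): [45, 24, None, 20, 25, 5, None, None, 43, None, None, 41, None, 31]
Insertion path: 45 -> 24 -> 25 -> 43 -> 41 -> 31
Result: insert 36 as right child of 31
Final tree (level order): [45, 24, None, 20, 25, 5, None, None, 43, None, None, 41, None, 31, None, None, 36]


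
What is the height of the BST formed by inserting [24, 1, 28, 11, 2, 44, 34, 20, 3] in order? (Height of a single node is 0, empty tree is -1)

Insertion order: [24, 1, 28, 11, 2, 44, 34, 20, 3]
Tree (level-order array): [24, 1, 28, None, 11, None, 44, 2, 20, 34, None, None, 3]
Compute height bottom-up (empty subtree = -1):
  height(3) = 1 + max(-1, -1) = 0
  height(2) = 1 + max(-1, 0) = 1
  height(20) = 1 + max(-1, -1) = 0
  height(11) = 1 + max(1, 0) = 2
  height(1) = 1 + max(-1, 2) = 3
  height(34) = 1 + max(-1, -1) = 0
  height(44) = 1 + max(0, -1) = 1
  height(28) = 1 + max(-1, 1) = 2
  height(24) = 1 + max(3, 2) = 4
Height = 4


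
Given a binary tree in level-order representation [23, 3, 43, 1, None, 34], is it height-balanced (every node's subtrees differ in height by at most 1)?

Tree (level-order array): [23, 3, 43, 1, None, 34]
Definition: a tree is height-balanced if, at every node, |h(left) - h(right)| <= 1 (empty subtree has height -1).
Bottom-up per-node check:
  node 1: h_left=-1, h_right=-1, diff=0 [OK], height=0
  node 3: h_left=0, h_right=-1, diff=1 [OK], height=1
  node 34: h_left=-1, h_right=-1, diff=0 [OK], height=0
  node 43: h_left=0, h_right=-1, diff=1 [OK], height=1
  node 23: h_left=1, h_right=1, diff=0 [OK], height=2
All nodes satisfy the balance condition.
Result: Balanced


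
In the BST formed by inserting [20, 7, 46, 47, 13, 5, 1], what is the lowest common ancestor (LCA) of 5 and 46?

Tree insertion order: [20, 7, 46, 47, 13, 5, 1]
Tree (level-order array): [20, 7, 46, 5, 13, None, 47, 1]
In a BST, the LCA of p=5, q=46 is the first node v on the
root-to-leaf path with p <= v <= q (go left if both < v, right if both > v).
Walk from root:
  at 20: 5 <= 20 <= 46, this is the LCA
LCA = 20


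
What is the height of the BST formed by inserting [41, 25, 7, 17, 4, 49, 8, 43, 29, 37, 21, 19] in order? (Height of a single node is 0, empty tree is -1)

Insertion order: [41, 25, 7, 17, 4, 49, 8, 43, 29, 37, 21, 19]
Tree (level-order array): [41, 25, 49, 7, 29, 43, None, 4, 17, None, 37, None, None, None, None, 8, 21, None, None, None, None, 19]
Compute height bottom-up (empty subtree = -1):
  height(4) = 1 + max(-1, -1) = 0
  height(8) = 1 + max(-1, -1) = 0
  height(19) = 1 + max(-1, -1) = 0
  height(21) = 1 + max(0, -1) = 1
  height(17) = 1 + max(0, 1) = 2
  height(7) = 1 + max(0, 2) = 3
  height(37) = 1 + max(-1, -1) = 0
  height(29) = 1 + max(-1, 0) = 1
  height(25) = 1 + max(3, 1) = 4
  height(43) = 1 + max(-1, -1) = 0
  height(49) = 1 + max(0, -1) = 1
  height(41) = 1 + max(4, 1) = 5
Height = 5


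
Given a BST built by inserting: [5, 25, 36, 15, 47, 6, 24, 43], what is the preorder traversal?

Tree insertion order: [5, 25, 36, 15, 47, 6, 24, 43]
Tree (level-order array): [5, None, 25, 15, 36, 6, 24, None, 47, None, None, None, None, 43]
Preorder traversal: [5, 25, 15, 6, 24, 36, 47, 43]


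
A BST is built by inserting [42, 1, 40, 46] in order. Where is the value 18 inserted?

Starting tree (level order): [42, 1, 46, None, 40]
Insertion path: 42 -> 1 -> 40
Result: insert 18 as left child of 40
Final tree (level order): [42, 1, 46, None, 40, None, None, 18]


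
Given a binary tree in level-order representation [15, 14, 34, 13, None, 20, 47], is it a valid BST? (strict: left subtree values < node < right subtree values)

Level-order array: [15, 14, 34, 13, None, 20, 47]
Validate using subtree bounds (lo, hi): at each node, require lo < value < hi,
then recurse left with hi=value and right with lo=value.
Preorder trace (stopping at first violation):
  at node 15 with bounds (-inf, +inf): OK
  at node 14 with bounds (-inf, 15): OK
  at node 13 with bounds (-inf, 14): OK
  at node 34 with bounds (15, +inf): OK
  at node 20 with bounds (15, 34): OK
  at node 47 with bounds (34, +inf): OK
No violation found at any node.
Result: Valid BST


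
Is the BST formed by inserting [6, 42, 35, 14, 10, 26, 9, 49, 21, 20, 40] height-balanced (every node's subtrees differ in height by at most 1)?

Tree (level-order array): [6, None, 42, 35, 49, 14, 40, None, None, 10, 26, None, None, 9, None, 21, None, None, None, 20]
Definition: a tree is height-balanced if, at every node, |h(left) - h(right)| <= 1 (empty subtree has height -1).
Bottom-up per-node check:
  node 9: h_left=-1, h_right=-1, diff=0 [OK], height=0
  node 10: h_left=0, h_right=-1, diff=1 [OK], height=1
  node 20: h_left=-1, h_right=-1, diff=0 [OK], height=0
  node 21: h_left=0, h_right=-1, diff=1 [OK], height=1
  node 26: h_left=1, h_right=-1, diff=2 [FAIL (|1--1|=2 > 1)], height=2
  node 14: h_left=1, h_right=2, diff=1 [OK], height=3
  node 40: h_left=-1, h_right=-1, diff=0 [OK], height=0
  node 35: h_left=3, h_right=0, diff=3 [FAIL (|3-0|=3 > 1)], height=4
  node 49: h_left=-1, h_right=-1, diff=0 [OK], height=0
  node 42: h_left=4, h_right=0, diff=4 [FAIL (|4-0|=4 > 1)], height=5
  node 6: h_left=-1, h_right=5, diff=6 [FAIL (|-1-5|=6 > 1)], height=6
Node 26 violates the condition: |1 - -1| = 2 > 1.
Result: Not balanced


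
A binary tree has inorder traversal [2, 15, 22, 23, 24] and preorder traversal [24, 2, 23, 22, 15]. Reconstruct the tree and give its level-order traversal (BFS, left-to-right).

Inorder:  [2, 15, 22, 23, 24]
Preorder: [24, 2, 23, 22, 15]
Algorithm: preorder visits root first, so consume preorder in order;
for each root, split the current inorder slice at that value into
left-subtree inorder and right-subtree inorder, then recurse.
Recursive splits:
  root=24; inorder splits into left=[2, 15, 22, 23], right=[]
  root=2; inorder splits into left=[], right=[15, 22, 23]
  root=23; inorder splits into left=[15, 22], right=[]
  root=22; inorder splits into left=[15], right=[]
  root=15; inorder splits into left=[], right=[]
Reconstructed level-order: [24, 2, 23, 22, 15]


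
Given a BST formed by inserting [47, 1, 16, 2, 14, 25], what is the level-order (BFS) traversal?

Tree insertion order: [47, 1, 16, 2, 14, 25]
Tree (level-order array): [47, 1, None, None, 16, 2, 25, None, 14]
BFS from the root, enqueuing left then right child of each popped node:
  queue [47] -> pop 47, enqueue [1], visited so far: [47]
  queue [1] -> pop 1, enqueue [16], visited so far: [47, 1]
  queue [16] -> pop 16, enqueue [2, 25], visited so far: [47, 1, 16]
  queue [2, 25] -> pop 2, enqueue [14], visited so far: [47, 1, 16, 2]
  queue [25, 14] -> pop 25, enqueue [none], visited so far: [47, 1, 16, 2, 25]
  queue [14] -> pop 14, enqueue [none], visited so far: [47, 1, 16, 2, 25, 14]
Result: [47, 1, 16, 2, 25, 14]


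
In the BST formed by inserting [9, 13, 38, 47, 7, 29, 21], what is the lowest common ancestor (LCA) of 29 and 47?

Tree insertion order: [9, 13, 38, 47, 7, 29, 21]
Tree (level-order array): [9, 7, 13, None, None, None, 38, 29, 47, 21]
In a BST, the LCA of p=29, q=47 is the first node v on the
root-to-leaf path with p <= v <= q (go left if both < v, right if both > v).
Walk from root:
  at 9: both 29 and 47 > 9, go right
  at 13: both 29 and 47 > 13, go right
  at 38: 29 <= 38 <= 47, this is the LCA
LCA = 38


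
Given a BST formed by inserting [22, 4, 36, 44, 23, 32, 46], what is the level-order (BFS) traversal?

Tree insertion order: [22, 4, 36, 44, 23, 32, 46]
Tree (level-order array): [22, 4, 36, None, None, 23, 44, None, 32, None, 46]
BFS from the root, enqueuing left then right child of each popped node:
  queue [22] -> pop 22, enqueue [4, 36], visited so far: [22]
  queue [4, 36] -> pop 4, enqueue [none], visited so far: [22, 4]
  queue [36] -> pop 36, enqueue [23, 44], visited so far: [22, 4, 36]
  queue [23, 44] -> pop 23, enqueue [32], visited so far: [22, 4, 36, 23]
  queue [44, 32] -> pop 44, enqueue [46], visited so far: [22, 4, 36, 23, 44]
  queue [32, 46] -> pop 32, enqueue [none], visited so far: [22, 4, 36, 23, 44, 32]
  queue [46] -> pop 46, enqueue [none], visited so far: [22, 4, 36, 23, 44, 32, 46]
Result: [22, 4, 36, 23, 44, 32, 46]


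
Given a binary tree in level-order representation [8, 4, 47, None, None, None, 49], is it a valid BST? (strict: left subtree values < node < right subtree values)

Level-order array: [8, 4, 47, None, None, None, 49]
Validate using subtree bounds (lo, hi): at each node, require lo < value < hi,
then recurse left with hi=value and right with lo=value.
Preorder trace (stopping at first violation):
  at node 8 with bounds (-inf, +inf): OK
  at node 4 with bounds (-inf, 8): OK
  at node 47 with bounds (8, +inf): OK
  at node 49 with bounds (47, +inf): OK
No violation found at any node.
Result: Valid BST


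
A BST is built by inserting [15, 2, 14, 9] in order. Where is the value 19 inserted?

Starting tree (level order): [15, 2, None, None, 14, 9]
Insertion path: 15
Result: insert 19 as right child of 15
Final tree (level order): [15, 2, 19, None, 14, None, None, 9]


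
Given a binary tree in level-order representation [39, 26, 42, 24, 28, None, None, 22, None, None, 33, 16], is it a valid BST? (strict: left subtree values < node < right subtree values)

Level-order array: [39, 26, 42, 24, 28, None, None, 22, None, None, 33, 16]
Validate using subtree bounds (lo, hi): at each node, require lo < value < hi,
then recurse left with hi=value and right with lo=value.
Preorder trace (stopping at first violation):
  at node 39 with bounds (-inf, +inf): OK
  at node 26 with bounds (-inf, 39): OK
  at node 24 with bounds (-inf, 26): OK
  at node 22 with bounds (-inf, 24): OK
  at node 16 with bounds (-inf, 22): OK
  at node 28 with bounds (26, 39): OK
  at node 33 with bounds (28, 39): OK
  at node 42 with bounds (39, +inf): OK
No violation found at any node.
Result: Valid BST


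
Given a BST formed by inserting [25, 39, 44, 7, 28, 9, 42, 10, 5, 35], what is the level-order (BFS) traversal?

Tree insertion order: [25, 39, 44, 7, 28, 9, 42, 10, 5, 35]
Tree (level-order array): [25, 7, 39, 5, 9, 28, 44, None, None, None, 10, None, 35, 42]
BFS from the root, enqueuing left then right child of each popped node:
  queue [25] -> pop 25, enqueue [7, 39], visited so far: [25]
  queue [7, 39] -> pop 7, enqueue [5, 9], visited so far: [25, 7]
  queue [39, 5, 9] -> pop 39, enqueue [28, 44], visited so far: [25, 7, 39]
  queue [5, 9, 28, 44] -> pop 5, enqueue [none], visited so far: [25, 7, 39, 5]
  queue [9, 28, 44] -> pop 9, enqueue [10], visited so far: [25, 7, 39, 5, 9]
  queue [28, 44, 10] -> pop 28, enqueue [35], visited so far: [25, 7, 39, 5, 9, 28]
  queue [44, 10, 35] -> pop 44, enqueue [42], visited so far: [25, 7, 39, 5, 9, 28, 44]
  queue [10, 35, 42] -> pop 10, enqueue [none], visited so far: [25, 7, 39, 5, 9, 28, 44, 10]
  queue [35, 42] -> pop 35, enqueue [none], visited so far: [25, 7, 39, 5, 9, 28, 44, 10, 35]
  queue [42] -> pop 42, enqueue [none], visited so far: [25, 7, 39, 5, 9, 28, 44, 10, 35, 42]
Result: [25, 7, 39, 5, 9, 28, 44, 10, 35, 42]


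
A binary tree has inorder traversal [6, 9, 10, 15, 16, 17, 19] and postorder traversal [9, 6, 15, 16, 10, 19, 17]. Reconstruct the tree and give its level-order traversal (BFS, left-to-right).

Inorder:   [6, 9, 10, 15, 16, 17, 19]
Postorder: [9, 6, 15, 16, 10, 19, 17]
Algorithm: postorder visits root last, so walk postorder right-to-left;
each value is the root of the current inorder slice — split it at that
value, recurse on the right subtree first, then the left.
Recursive splits:
  root=17; inorder splits into left=[6, 9, 10, 15, 16], right=[19]
  root=19; inorder splits into left=[], right=[]
  root=10; inorder splits into left=[6, 9], right=[15, 16]
  root=16; inorder splits into left=[15], right=[]
  root=15; inorder splits into left=[], right=[]
  root=6; inorder splits into left=[], right=[9]
  root=9; inorder splits into left=[], right=[]
Reconstructed level-order: [17, 10, 19, 6, 16, 9, 15]


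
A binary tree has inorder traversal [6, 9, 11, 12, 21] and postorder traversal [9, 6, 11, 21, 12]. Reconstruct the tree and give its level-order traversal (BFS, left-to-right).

Inorder:   [6, 9, 11, 12, 21]
Postorder: [9, 6, 11, 21, 12]
Algorithm: postorder visits root last, so walk postorder right-to-left;
each value is the root of the current inorder slice — split it at that
value, recurse on the right subtree first, then the left.
Recursive splits:
  root=12; inorder splits into left=[6, 9, 11], right=[21]
  root=21; inorder splits into left=[], right=[]
  root=11; inorder splits into left=[6, 9], right=[]
  root=6; inorder splits into left=[], right=[9]
  root=9; inorder splits into left=[], right=[]
Reconstructed level-order: [12, 11, 21, 6, 9]


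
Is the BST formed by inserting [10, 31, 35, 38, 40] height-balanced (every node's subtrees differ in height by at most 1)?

Tree (level-order array): [10, None, 31, None, 35, None, 38, None, 40]
Definition: a tree is height-balanced if, at every node, |h(left) - h(right)| <= 1 (empty subtree has height -1).
Bottom-up per-node check:
  node 40: h_left=-1, h_right=-1, diff=0 [OK], height=0
  node 38: h_left=-1, h_right=0, diff=1 [OK], height=1
  node 35: h_left=-1, h_right=1, diff=2 [FAIL (|-1-1|=2 > 1)], height=2
  node 31: h_left=-1, h_right=2, diff=3 [FAIL (|-1-2|=3 > 1)], height=3
  node 10: h_left=-1, h_right=3, diff=4 [FAIL (|-1-3|=4 > 1)], height=4
Node 35 violates the condition: |-1 - 1| = 2 > 1.
Result: Not balanced


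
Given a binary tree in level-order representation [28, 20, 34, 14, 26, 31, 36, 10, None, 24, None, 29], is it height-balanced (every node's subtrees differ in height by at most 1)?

Tree (level-order array): [28, 20, 34, 14, 26, 31, 36, 10, None, 24, None, 29]
Definition: a tree is height-balanced if, at every node, |h(left) - h(right)| <= 1 (empty subtree has height -1).
Bottom-up per-node check:
  node 10: h_left=-1, h_right=-1, diff=0 [OK], height=0
  node 14: h_left=0, h_right=-1, diff=1 [OK], height=1
  node 24: h_left=-1, h_right=-1, diff=0 [OK], height=0
  node 26: h_left=0, h_right=-1, diff=1 [OK], height=1
  node 20: h_left=1, h_right=1, diff=0 [OK], height=2
  node 29: h_left=-1, h_right=-1, diff=0 [OK], height=0
  node 31: h_left=0, h_right=-1, diff=1 [OK], height=1
  node 36: h_left=-1, h_right=-1, diff=0 [OK], height=0
  node 34: h_left=1, h_right=0, diff=1 [OK], height=2
  node 28: h_left=2, h_right=2, diff=0 [OK], height=3
All nodes satisfy the balance condition.
Result: Balanced


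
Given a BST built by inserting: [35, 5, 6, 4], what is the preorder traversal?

Tree insertion order: [35, 5, 6, 4]
Tree (level-order array): [35, 5, None, 4, 6]
Preorder traversal: [35, 5, 4, 6]


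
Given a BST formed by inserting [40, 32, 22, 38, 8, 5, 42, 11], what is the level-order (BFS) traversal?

Tree insertion order: [40, 32, 22, 38, 8, 5, 42, 11]
Tree (level-order array): [40, 32, 42, 22, 38, None, None, 8, None, None, None, 5, 11]
BFS from the root, enqueuing left then right child of each popped node:
  queue [40] -> pop 40, enqueue [32, 42], visited so far: [40]
  queue [32, 42] -> pop 32, enqueue [22, 38], visited so far: [40, 32]
  queue [42, 22, 38] -> pop 42, enqueue [none], visited so far: [40, 32, 42]
  queue [22, 38] -> pop 22, enqueue [8], visited so far: [40, 32, 42, 22]
  queue [38, 8] -> pop 38, enqueue [none], visited so far: [40, 32, 42, 22, 38]
  queue [8] -> pop 8, enqueue [5, 11], visited so far: [40, 32, 42, 22, 38, 8]
  queue [5, 11] -> pop 5, enqueue [none], visited so far: [40, 32, 42, 22, 38, 8, 5]
  queue [11] -> pop 11, enqueue [none], visited so far: [40, 32, 42, 22, 38, 8, 5, 11]
Result: [40, 32, 42, 22, 38, 8, 5, 11]


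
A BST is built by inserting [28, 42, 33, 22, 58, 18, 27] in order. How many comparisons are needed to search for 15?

Search path for 15: 28 -> 22 -> 18
Found: False
Comparisons: 3


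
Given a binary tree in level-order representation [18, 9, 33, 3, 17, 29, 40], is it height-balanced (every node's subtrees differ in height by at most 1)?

Tree (level-order array): [18, 9, 33, 3, 17, 29, 40]
Definition: a tree is height-balanced if, at every node, |h(left) - h(right)| <= 1 (empty subtree has height -1).
Bottom-up per-node check:
  node 3: h_left=-1, h_right=-1, diff=0 [OK], height=0
  node 17: h_left=-1, h_right=-1, diff=0 [OK], height=0
  node 9: h_left=0, h_right=0, diff=0 [OK], height=1
  node 29: h_left=-1, h_right=-1, diff=0 [OK], height=0
  node 40: h_left=-1, h_right=-1, diff=0 [OK], height=0
  node 33: h_left=0, h_right=0, diff=0 [OK], height=1
  node 18: h_left=1, h_right=1, diff=0 [OK], height=2
All nodes satisfy the balance condition.
Result: Balanced


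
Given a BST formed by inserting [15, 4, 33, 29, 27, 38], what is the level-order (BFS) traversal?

Tree insertion order: [15, 4, 33, 29, 27, 38]
Tree (level-order array): [15, 4, 33, None, None, 29, 38, 27]
BFS from the root, enqueuing left then right child of each popped node:
  queue [15] -> pop 15, enqueue [4, 33], visited so far: [15]
  queue [4, 33] -> pop 4, enqueue [none], visited so far: [15, 4]
  queue [33] -> pop 33, enqueue [29, 38], visited so far: [15, 4, 33]
  queue [29, 38] -> pop 29, enqueue [27], visited so far: [15, 4, 33, 29]
  queue [38, 27] -> pop 38, enqueue [none], visited so far: [15, 4, 33, 29, 38]
  queue [27] -> pop 27, enqueue [none], visited so far: [15, 4, 33, 29, 38, 27]
Result: [15, 4, 33, 29, 38, 27]


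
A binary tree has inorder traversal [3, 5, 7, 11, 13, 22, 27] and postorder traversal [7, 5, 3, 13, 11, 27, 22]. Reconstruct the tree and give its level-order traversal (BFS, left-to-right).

Inorder:   [3, 5, 7, 11, 13, 22, 27]
Postorder: [7, 5, 3, 13, 11, 27, 22]
Algorithm: postorder visits root last, so walk postorder right-to-left;
each value is the root of the current inorder slice — split it at that
value, recurse on the right subtree first, then the left.
Recursive splits:
  root=22; inorder splits into left=[3, 5, 7, 11, 13], right=[27]
  root=27; inorder splits into left=[], right=[]
  root=11; inorder splits into left=[3, 5, 7], right=[13]
  root=13; inorder splits into left=[], right=[]
  root=3; inorder splits into left=[], right=[5, 7]
  root=5; inorder splits into left=[], right=[7]
  root=7; inorder splits into left=[], right=[]
Reconstructed level-order: [22, 11, 27, 3, 13, 5, 7]


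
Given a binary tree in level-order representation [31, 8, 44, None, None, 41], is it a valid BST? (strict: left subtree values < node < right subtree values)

Level-order array: [31, 8, 44, None, None, 41]
Validate using subtree bounds (lo, hi): at each node, require lo < value < hi,
then recurse left with hi=value and right with lo=value.
Preorder trace (stopping at first violation):
  at node 31 with bounds (-inf, +inf): OK
  at node 8 with bounds (-inf, 31): OK
  at node 44 with bounds (31, +inf): OK
  at node 41 with bounds (31, 44): OK
No violation found at any node.
Result: Valid BST


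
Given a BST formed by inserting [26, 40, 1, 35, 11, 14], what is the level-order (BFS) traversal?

Tree insertion order: [26, 40, 1, 35, 11, 14]
Tree (level-order array): [26, 1, 40, None, 11, 35, None, None, 14]
BFS from the root, enqueuing left then right child of each popped node:
  queue [26] -> pop 26, enqueue [1, 40], visited so far: [26]
  queue [1, 40] -> pop 1, enqueue [11], visited so far: [26, 1]
  queue [40, 11] -> pop 40, enqueue [35], visited so far: [26, 1, 40]
  queue [11, 35] -> pop 11, enqueue [14], visited so far: [26, 1, 40, 11]
  queue [35, 14] -> pop 35, enqueue [none], visited so far: [26, 1, 40, 11, 35]
  queue [14] -> pop 14, enqueue [none], visited so far: [26, 1, 40, 11, 35, 14]
Result: [26, 1, 40, 11, 35, 14]


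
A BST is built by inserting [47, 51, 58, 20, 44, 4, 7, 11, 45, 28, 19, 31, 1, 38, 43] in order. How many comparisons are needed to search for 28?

Search path for 28: 47 -> 20 -> 44 -> 28
Found: True
Comparisons: 4


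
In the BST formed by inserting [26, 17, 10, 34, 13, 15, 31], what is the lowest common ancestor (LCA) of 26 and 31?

Tree insertion order: [26, 17, 10, 34, 13, 15, 31]
Tree (level-order array): [26, 17, 34, 10, None, 31, None, None, 13, None, None, None, 15]
In a BST, the LCA of p=26, q=31 is the first node v on the
root-to-leaf path with p <= v <= q (go left if both < v, right if both > v).
Walk from root:
  at 26: 26 <= 26 <= 31, this is the LCA
LCA = 26


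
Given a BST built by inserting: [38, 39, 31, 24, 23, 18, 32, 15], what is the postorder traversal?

Tree insertion order: [38, 39, 31, 24, 23, 18, 32, 15]
Tree (level-order array): [38, 31, 39, 24, 32, None, None, 23, None, None, None, 18, None, 15]
Postorder traversal: [15, 18, 23, 24, 32, 31, 39, 38]


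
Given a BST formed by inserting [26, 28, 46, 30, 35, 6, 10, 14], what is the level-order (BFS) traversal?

Tree insertion order: [26, 28, 46, 30, 35, 6, 10, 14]
Tree (level-order array): [26, 6, 28, None, 10, None, 46, None, 14, 30, None, None, None, None, 35]
BFS from the root, enqueuing left then right child of each popped node:
  queue [26] -> pop 26, enqueue [6, 28], visited so far: [26]
  queue [6, 28] -> pop 6, enqueue [10], visited so far: [26, 6]
  queue [28, 10] -> pop 28, enqueue [46], visited so far: [26, 6, 28]
  queue [10, 46] -> pop 10, enqueue [14], visited so far: [26, 6, 28, 10]
  queue [46, 14] -> pop 46, enqueue [30], visited so far: [26, 6, 28, 10, 46]
  queue [14, 30] -> pop 14, enqueue [none], visited so far: [26, 6, 28, 10, 46, 14]
  queue [30] -> pop 30, enqueue [35], visited so far: [26, 6, 28, 10, 46, 14, 30]
  queue [35] -> pop 35, enqueue [none], visited so far: [26, 6, 28, 10, 46, 14, 30, 35]
Result: [26, 6, 28, 10, 46, 14, 30, 35]


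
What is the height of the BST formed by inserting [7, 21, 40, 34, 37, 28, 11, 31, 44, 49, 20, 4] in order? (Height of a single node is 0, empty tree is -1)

Insertion order: [7, 21, 40, 34, 37, 28, 11, 31, 44, 49, 20, 4]
Tree (level-order array): [7, 4, 21, None, None, 11, 40, None, 20, 34, 44, None, None, 28, 37, None, 49, None, 31]
Compute height bottom-up (empty subtree = -1):
  height(4) = 1 + max(-1, -1) = 0
  height(20) = 1 + max(-1, -1) = 0
  height(11) = 1 + max(-1, 0) = 1
  height(31) = 1 + max(-1, -1) = 0
  height(28) = 1 + max(-1, 0) = 1
  height(37) = 1 + max(-1, -1) = 0
  height(34) = 1 + max(1, 0) = 2
  height(49) = 1 + max(-1, -1) = 0
  height(44) = 1 + max(-1, 0) = 1
  height(40) = 1 + max(2, 1) = 3
  height(21) = 1 + max(1, 3) = 4
  height(7) = 1 + max(0, 4) = 5
Height = 5


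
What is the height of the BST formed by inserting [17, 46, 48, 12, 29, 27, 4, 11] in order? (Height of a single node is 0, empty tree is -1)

Insertion order: [17, 46, 48, 12, 29, 27, 4, 11]
Tree (level-order array): [17, 12, 46, 4, None, 29, 48, None, 11, 27]
Compute height bottom-up (empty subtree = -1):
  height(11) = 1 + max(-1, -1) = 0
  height(4) = 1 + max(-1, 0) = 1
  height(12) = 1 + max(1, -1) = 2
  height(27) = 1 + max(-1, -1) = 0
  height(29) = 1 + max(0, -1) = 1
  height(48) = 1 + max(-1, -1) = 0
  height(46) = 1 + max(1, 0) = 2
  height(17) = 1 + max(2, 2) = 3
Height = 3


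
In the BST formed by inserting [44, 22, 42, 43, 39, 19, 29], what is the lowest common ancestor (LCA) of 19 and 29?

Tree insertion order: [44, 22, 42, 43, 39, 19, 29]
Tree (level-order array): [44, 22, None, 19, 42, None, None, 39, 43, 29]
In a BST, the LCA of p=19, q=29 is the first node v on the
root-to-leaf path with p <= v <= q (go left if both < v, right if both > v).
Walk from root:
  at 44: both 19 and 29 < 44, go left
  at 22: 19 <= 22 <= 29, this is the LCA
LCA = 22


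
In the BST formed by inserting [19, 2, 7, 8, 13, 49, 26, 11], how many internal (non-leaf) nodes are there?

Tree built from: [19, 2, 7, 8, 13, 49, 26, 11]
Tree (level-order array): [19, 2, 49, None, 7, 26, None, None, 8, None, None, None, 13, 11]
Rule: An internal node has at least one child.
Per-node child counts:
  node 19: 2 child(ren)
  node 2: 1 child(ren)
  node 7: 1 child(ren)
  node 8: 1 child(ren)
  node 13: 1 child(ren)
  node 11: 0 child(ren)
  node 49: 1 child(ren)
  node 26: 0 child(ren)
Matching nodes: [19, 2, 7, 8, 13, 49]
Count of internal (non-leaf) nodes: 6


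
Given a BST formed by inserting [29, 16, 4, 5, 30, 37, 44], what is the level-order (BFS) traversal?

Tree insertion order: [29, 16, 4, 5, 30, 37, 44]
Tree (level-order array): [29, 16, 30, 4, None, None, 37, None, 5, None, 44]
BFS from the root, enqueuing left then right child of each popped node:
  queue [29] -> pop 29, enqueue [16, 30], visited so far: [29]
  queue [16, 30] -> pop 16, enqueue [4], visited so far: [29, 16]
  queue [30, 4] -> pop 30, enqueue [37], visited so far: [29, 16, 30]
  queue [4, 37] -> pop 4, enqueue [5], visited so far: [29, 16, 30, 4]
  queue [37, 5] -> pop 37, enqueue [44], visited so far: [29, 16, 30, 4, 37]
  queue [5, 44] -> pop 5, enqueue [none], visited so far: [29, 16, 30, 4, 37, 5]
  queue [44] -> pop 44, enqueue [none], visited so far: [29, 16, 30, 4, 37, 5, 44]
Result: [29, 16, 30, 4, 37, 5, 44]


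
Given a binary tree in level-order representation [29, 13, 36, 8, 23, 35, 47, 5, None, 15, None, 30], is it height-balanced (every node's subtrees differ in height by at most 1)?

Tree (level-order array): [29, 13, 36, 8, 23, 35, 47, 5, None, 15, None, 30]
Definition: a tree is height-balanced if, at every node, |h(left) - h(right)| <= 1 (empty subtree has height -1).
Bottom-up per-node check:
  node 5: h_left=-1, h_right=-1, diff=0 [OK], height=0
  node 8: h_left=0, h_right=-1, diff=1 [OK], height=1
  node 15: h_left=-1, h_right=-1, diff=0 [OK], height=0
  node 23: h_left=0, h_right=-1, diff=1 [OK], height=1
  node 13: h_left=1, h_right=1, diff=0 [OK], height=2
  node 30: h_left=-1, h_right=-1, diff=0 [OK], height=0
  node 35: h_left=0, h_right=-1, diff=1 [OK], height=1
  node 47: h_left=-1, h_right=-1, diff=0 [OK], height=0
  node 36: h_left=1, h_right=0, diff=1 [OK], height=2
  node 29: h_left=2, h_right=2, diff=0 [OK], height=3
All nodes satisfy the balance condition.
Result: Balanced
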